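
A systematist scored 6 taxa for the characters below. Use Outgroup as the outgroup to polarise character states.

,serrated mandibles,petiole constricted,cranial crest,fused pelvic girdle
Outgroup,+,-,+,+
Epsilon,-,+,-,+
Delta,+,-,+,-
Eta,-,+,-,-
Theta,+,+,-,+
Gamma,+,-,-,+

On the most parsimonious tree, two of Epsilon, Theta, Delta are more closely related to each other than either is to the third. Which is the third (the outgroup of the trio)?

Delta

Character polarity is set by the outgroup: the derived state is whichever differs from the outgroup's state, so for serrated mandibles, cranial crest, fused pelvic girdle the derived state is '-', and for the remaining characters it is '+'.
Only Epsilon and Eta show the derived state '-' for serrated mandibles, supporting them as a clade.
petiole constricted (derived state '+') is shared by Epsilon, Eta, and Theta — a synapomorphy uniting that clade.
Only Epsilon, Eta, Gamma, and Theta show the derived state '-' for cranial crest, supporting them as a clade.
fused pelvic girdle groups Delta and Eta, which is incompatible with the clades supported by the remaining characters; treating it as convergent (homoplasy) costs fewer steps than any alternative tree.
Most parsimonious ingroup topology: ((((Epsilon,Eta),Theta),Gamma),Delta).
Theta and Epsilon share a more recent common ancestor with each other than either does with Delta, so Delta is the least closely related of the three.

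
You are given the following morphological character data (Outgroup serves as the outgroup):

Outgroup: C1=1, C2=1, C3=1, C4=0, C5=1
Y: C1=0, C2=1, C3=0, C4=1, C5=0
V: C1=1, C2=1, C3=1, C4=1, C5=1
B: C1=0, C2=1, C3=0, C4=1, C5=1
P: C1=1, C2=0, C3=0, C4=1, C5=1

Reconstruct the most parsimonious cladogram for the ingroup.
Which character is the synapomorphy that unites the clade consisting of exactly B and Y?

C1

Character polarity is set by the outgroup: the derived state is whichever differs from the outgroup's state, so for C1, C2, C3, C5 the derived state is '0', and for the remaining characters it is '1'.
Only B and Y show the derived state '0' for C1, supporting them as a clade.
C2: derived state '0' in P only — an autapomorphy, so it tells us nothing about relationships among taxa.
C3: derived state '0' in B, P, and Y only — synapomorphy for {B, P, Y}.
All ingroup taxa share the derived state '1' for C4; it defines the ingroup but does not resolve relationships within it.
C5: derived state '0' in Y only — an autapomorphy, so it tells us nothing about relationships among taxa.
Most parsimonious ingroup topology: ((P,(B,Y)),V).
The clade {B, Y} is supported by C1: its derived state '0' occurs in exactly those taxa and in no other taxon (including the outgroup).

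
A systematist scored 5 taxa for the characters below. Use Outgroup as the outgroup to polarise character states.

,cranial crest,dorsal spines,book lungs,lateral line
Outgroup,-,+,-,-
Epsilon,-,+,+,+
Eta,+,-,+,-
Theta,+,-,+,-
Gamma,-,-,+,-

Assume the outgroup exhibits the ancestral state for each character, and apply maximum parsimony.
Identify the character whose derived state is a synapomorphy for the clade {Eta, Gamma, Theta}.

Character polarity is set by the outgroup: the derived state is whichever differs from the outgroup's state, so for dorsal spines the derived state is '-', and for the remaining characters it is '+'.
cranial crest (derived state '+') is shared by Eta and Theta — a synapomorphy uniting that clade.
dorsal spines: derived state '-' in Eta, Gamma, and Theta only — synapomorphy for {Eta, Gamma, Theta}.
book lungs (derived state '+') is shared by all ingroup taxa — unites the whole ingroup.
lateral line: derived state '+' in Epsilon only — an autapomorphy, so it tells us nothing about relationships among taxa.
Most parsimonious ingroup topology: (Epsilon,((Eta,Theta),Gamma)).
The clade {Eta, Gamma, Theta} is supported by dorsal spines: its derived state '-' occurs in exactly those taxa and in no other taxon (including the outgroup).

dorsal spines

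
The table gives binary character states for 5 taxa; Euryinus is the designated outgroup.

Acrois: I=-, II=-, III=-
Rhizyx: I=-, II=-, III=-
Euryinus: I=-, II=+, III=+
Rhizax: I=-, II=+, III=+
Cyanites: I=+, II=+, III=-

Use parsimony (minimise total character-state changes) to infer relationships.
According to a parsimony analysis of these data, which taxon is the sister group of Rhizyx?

Acrois

Character polarity is set by the outgroup: the derived state is whichever differs from the outgroup's state, so for II, III the derived state is '-', and for the remaining characters it is '+'.
I: derived state '+' in Cyanites only — an autapomorphy, so it tells us nothing about relationships among taxa.
Only Acrois and Rhizyx show the derived state '-' for II, supporting them as a clade.
III (derived state '-') is shared by Acrois, Cyanites, and Rhizyx — a synapomorphy uniting that clade.
Most parsimonious ingroup topology: (Rhizax,((Rhizyx,Acrois),Cyanites)).
Rhizyx and Acrois form a cherry on this tree, so they are sister taxa.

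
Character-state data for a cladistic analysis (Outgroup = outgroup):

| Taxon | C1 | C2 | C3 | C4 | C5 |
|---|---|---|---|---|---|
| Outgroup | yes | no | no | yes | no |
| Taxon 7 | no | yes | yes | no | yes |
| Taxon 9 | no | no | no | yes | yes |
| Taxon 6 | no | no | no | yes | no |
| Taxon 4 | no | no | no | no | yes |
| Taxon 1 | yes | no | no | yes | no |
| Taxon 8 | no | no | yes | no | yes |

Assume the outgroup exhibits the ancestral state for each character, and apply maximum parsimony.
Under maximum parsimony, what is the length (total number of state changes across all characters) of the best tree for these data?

5

Character polarity is set by the outgroup: the derived state is whichever differs from the outgroup's state, so for C1, C4 the derived state is 'no', and for the remaining characters it is 'yes'.
C1 (derived state 'no') is shared by Taxon 4, Taxon 6, Taxon 7, Taxon 8, and Taxon 9 — a synapomorphy uniting that clade.
C2 (derived state 'yes') is unique to Taxon 7 (autapomorphy; uninformative for grouping).
C3: derived state 'yes' in Taxon 7 and Taxon 8 only — synapomorphy for {Taxon 7, Taxon 8}.
C4: derived state 'no' in Taxon 4, Taxon 7, and Taxon 8 only — synapomorphy for {Taxon 4, Taxon 7, Taxon 8}.
Only Taxon 4, Taxon 7, Taxon 8, and Taxon 9 show the derived state 'yes' for C5, supporting them as a clade.
Most parsimonious ingroup topology: (((((Taxon 7,Taxon 8),Taxon 4),Taxon 9),Taxon 6),Taxon 1).
Changes per character on this tree: C1: 1; C2: 1; C3: 1; C4: 1; C5: 1.
Total = 5.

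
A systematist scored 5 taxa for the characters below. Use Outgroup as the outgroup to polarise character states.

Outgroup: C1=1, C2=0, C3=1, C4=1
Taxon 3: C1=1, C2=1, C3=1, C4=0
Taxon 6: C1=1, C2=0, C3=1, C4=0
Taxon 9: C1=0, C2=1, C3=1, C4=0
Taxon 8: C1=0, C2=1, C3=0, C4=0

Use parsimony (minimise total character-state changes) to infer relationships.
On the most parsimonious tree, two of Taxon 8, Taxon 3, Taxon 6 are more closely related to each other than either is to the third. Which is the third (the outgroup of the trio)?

Character polarity is set by the outgroup: the derived state is whichever differs from the outgroup's state, so for C1, C3, C4 the derived state is '0', and for the remaining characters it is '1'.
C1: derived state '0' in Taxon 8 and Taxon 9 only — synapomorphy for {Taxon 8, Taxon 9}.
C2: derived state '1' in Taxon 3, Taxon 8, and Taxon 9 only — synapomorphy for {Taxon 3, Taxon 8, Taxon 9}.
C3 (derived state '0') is unique to Taxon 8 (autapomorphy; uninformative for grouping).
All ingroup taxa share the derived state '0' for C4; it defines the ingroup but does not resolve relationships within it.
Most parsimonious ingroup topology: ((Taxon 3,(Taxon 9,Taxon 8)),Taxon 6).
Taxon 3 and Taxon 8 share a more recent common ancestor with each other than either does with Taxon 6, so Taxon 6 is the least closely related of the three.

Taxon 6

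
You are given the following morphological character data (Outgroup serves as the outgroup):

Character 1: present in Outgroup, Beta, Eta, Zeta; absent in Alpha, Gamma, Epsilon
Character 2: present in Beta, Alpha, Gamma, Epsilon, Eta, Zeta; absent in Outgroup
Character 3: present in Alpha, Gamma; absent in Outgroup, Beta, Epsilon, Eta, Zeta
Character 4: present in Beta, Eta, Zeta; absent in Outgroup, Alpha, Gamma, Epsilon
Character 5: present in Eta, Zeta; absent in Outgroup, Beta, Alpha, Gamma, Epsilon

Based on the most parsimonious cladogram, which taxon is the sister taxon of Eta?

Zeta

Character polarity is set by the outgroup: the derived state is whichever differs from the outgroup's state, so for Character 1 the derived state is 'absent', and for the remaining characters it is 'present'.
Character 1: derived state 'absent' in Alpha, Epsilon, and Gamma only — synapomorphy for {Alpha, Epsilon, Gamma}.
Character 2 (derived state 'present') is shared by all ingroup taxa — unites the whole ingroup.
Character 3: derived state 'present' in Alpha and Gamma only — synapomorphy for {Alpha, Gamma}.
Only Beta, Eta, and Zeta show the derived state 'present' for Character 4, supporting them as a clade.
Character 5 (derived state 'present') is shared by Eta and Zeta — a synapomorphy uniting that clade.
Most parsimonious ingroup topology: ((Beta,(Eta,Zeta)),((Alpha,Gamma),Epsilon)).
Eta and Zeta form a cherry on this tree, so they are sister taxa.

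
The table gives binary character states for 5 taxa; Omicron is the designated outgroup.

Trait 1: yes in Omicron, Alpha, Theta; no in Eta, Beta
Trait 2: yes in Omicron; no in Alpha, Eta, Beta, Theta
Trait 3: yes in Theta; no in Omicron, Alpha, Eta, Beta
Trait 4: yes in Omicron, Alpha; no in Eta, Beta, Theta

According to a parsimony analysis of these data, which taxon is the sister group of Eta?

Character polarity is set by the outgroup: the derived state is whichever differs from the outgroup's state, so for Trait 1, Trait 2, Trait 4 the derived state is 'no', and for the remaining characters it is 'yes'.
Only Beta and Eta show the derived state 'no' for Trait 1, supporting them as a clade.
All ingroup taxa share the derived state 'no' for Trait 2; it defines the ingroup but does not resolve relationships within it.
Trait 3: derived state 'yes' in Theta only — an autapomorphy, so it tells us nothing about relationships among taxa.
Trait 4 (derived state 'no') is shared by Beta, Eta, and Theta — a synapomorphy uniting that clade.
Most parsimonious ingroup topology: (Alpha,((Eta,Beta),Theta)).
Eta and Beta form a cherry on this tree, so they are sister taxa.

Beta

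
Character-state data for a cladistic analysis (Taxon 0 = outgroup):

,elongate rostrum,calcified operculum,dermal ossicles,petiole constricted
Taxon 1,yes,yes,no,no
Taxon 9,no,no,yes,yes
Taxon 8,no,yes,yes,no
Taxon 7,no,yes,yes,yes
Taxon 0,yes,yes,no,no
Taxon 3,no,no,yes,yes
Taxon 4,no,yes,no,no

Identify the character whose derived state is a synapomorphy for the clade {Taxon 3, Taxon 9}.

calcified operculum

Character polarity is set by the outgroup: the derived state is whichever differs from the outgroup's state, so for elongate rostrum, calcified operculum the derived state is 'no', and for the remaining characters it is 'yes'.
elongate rostrum (derived state 'no') is shared by Taxon 3, Taxon 4, Taxon 7, Taxon 8, and Taxon 9 — a synapomorphy uniting that clade.
Only Taxon 3 and Taxon 9 show the derived state 'no' for calcified operculum, supporting them as a clade.
Only Taxon 3, Taxon 7, Taxon 8, and Taxon 9 show the derived state 'yes' for dermal ossicles, supporting them as a clade.
petiole constricted (derived state 'yes') is shared by Taxon 3, Taxon 7, and Taxon 9 — a synapomorphy uniting that clade.
Most parsimonious ingroup topology: (Taxon 1,(((Taxon 7,(Taxon 3,Taxon 9)),Taxon 8),Taxon 4)).
The clade {Taxon 3, Taxon 9} is supported by calcified operculum: its derived state 'no' occurs in exactly those taxa and in no other taxon (including the outgroup).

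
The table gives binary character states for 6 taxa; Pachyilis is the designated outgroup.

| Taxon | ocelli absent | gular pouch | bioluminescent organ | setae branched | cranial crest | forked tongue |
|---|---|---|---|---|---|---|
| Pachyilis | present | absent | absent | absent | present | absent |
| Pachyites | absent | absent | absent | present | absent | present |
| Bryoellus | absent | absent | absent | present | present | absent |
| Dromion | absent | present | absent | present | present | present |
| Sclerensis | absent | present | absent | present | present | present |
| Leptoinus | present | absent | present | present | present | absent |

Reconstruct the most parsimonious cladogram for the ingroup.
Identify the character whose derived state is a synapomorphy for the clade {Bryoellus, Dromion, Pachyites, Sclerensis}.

ocelli absent

Character polarity is set by the outgroup: the derived state is whichever differs from the outgroup's state, so for ocelli absent, cranial crest the derived state is 'absent', and for the remaining characters it is 'present'.
ocelli absent: derived state 'absent' in Bryoellus, Dromion, Pachyites, and Sclerensis only — synapomorphy for {Bryoellus, Dromion, Pachyites, Sclerensis}.
Only Dromion and Sclerensis show the derived state 'present' for gular pouch, supporting them as a clade.
bioluminescent organ: derived state 'present' in Leptoinus only — an autapomorphy, so it tells us nothing about relationships among taxa.
All ingroup taxa share the derived state 'present' for setae branched; it defines the ingroup but does not resolve relationships within it.
cranial crest (derived state 'absent') is unique to Pachyites (autapomorphy; uninformative for grouping).
forked tongue: derived state 'present' in Dromion, Pachyites, and Sclerensis only — synapomorphy for {Dromion, Pachyites, Sclerensis}.
Most parsimonious ingroup topology: (((Pachyites,(Dromion,Sclerensis)),Bryoellus),Leptoinus).
The clade {Bryoellus, Dromion, Pachyites, Sclerensis} is supported by ocelli absent: its derived state 'absent' occurs in exactly those taxa and in no other taxon (including the outgroup).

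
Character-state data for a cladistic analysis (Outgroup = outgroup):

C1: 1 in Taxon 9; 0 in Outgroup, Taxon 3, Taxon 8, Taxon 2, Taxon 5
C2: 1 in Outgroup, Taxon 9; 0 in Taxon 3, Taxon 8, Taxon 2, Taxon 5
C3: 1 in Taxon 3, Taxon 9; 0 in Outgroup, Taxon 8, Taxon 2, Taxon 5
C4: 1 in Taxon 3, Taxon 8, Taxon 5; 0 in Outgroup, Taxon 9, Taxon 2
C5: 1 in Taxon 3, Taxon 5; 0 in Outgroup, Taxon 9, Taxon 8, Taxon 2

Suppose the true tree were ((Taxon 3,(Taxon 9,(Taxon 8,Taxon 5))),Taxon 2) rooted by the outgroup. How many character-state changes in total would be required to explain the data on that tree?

9

Map each character onto ((Taxon 3,(Taxon 9,(Taxon 8,Taxon 5))),Taxon 2) (rooted by Outgroup) and count the minimum state changes it requires (Fitch parsimony):
C1: 1; C2: 2; C3: 2; C4: 2; C5: 2.
Total tree length = 9.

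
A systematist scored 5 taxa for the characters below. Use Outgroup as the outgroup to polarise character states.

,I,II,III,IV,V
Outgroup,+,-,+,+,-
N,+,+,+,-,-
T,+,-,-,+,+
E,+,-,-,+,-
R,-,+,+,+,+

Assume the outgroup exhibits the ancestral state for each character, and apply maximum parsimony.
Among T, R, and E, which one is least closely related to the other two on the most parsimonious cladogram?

R

Character polarity is set by the outgroup: the derived state is whichever differs from the outgroup's state, so for I, III, IV the derived state is '-', and for the remaining characters it is '+'.
I (derived state '-') is unique to R (autapomorphy; uninformative for grouping).
II (derived state '+') is shared by N and R — a synapomorphy uniting that clade.
Only E and T show the derived state '-' for III, supporting them as a clade.
IV (derived state '-') is unique to N (autapomorphy; uninformative for grouping).
V groups R and T, which is incompatible with the clades supported by the remaining characters; treating it as convergent (homoplasy) costs fewer steps than any alternative tree.
Most parsimonious ingroup topology: ((N,R),(T,E)).
E and T share a more recent common ancestor with each other than either does with R, so R is the least closely related of the three.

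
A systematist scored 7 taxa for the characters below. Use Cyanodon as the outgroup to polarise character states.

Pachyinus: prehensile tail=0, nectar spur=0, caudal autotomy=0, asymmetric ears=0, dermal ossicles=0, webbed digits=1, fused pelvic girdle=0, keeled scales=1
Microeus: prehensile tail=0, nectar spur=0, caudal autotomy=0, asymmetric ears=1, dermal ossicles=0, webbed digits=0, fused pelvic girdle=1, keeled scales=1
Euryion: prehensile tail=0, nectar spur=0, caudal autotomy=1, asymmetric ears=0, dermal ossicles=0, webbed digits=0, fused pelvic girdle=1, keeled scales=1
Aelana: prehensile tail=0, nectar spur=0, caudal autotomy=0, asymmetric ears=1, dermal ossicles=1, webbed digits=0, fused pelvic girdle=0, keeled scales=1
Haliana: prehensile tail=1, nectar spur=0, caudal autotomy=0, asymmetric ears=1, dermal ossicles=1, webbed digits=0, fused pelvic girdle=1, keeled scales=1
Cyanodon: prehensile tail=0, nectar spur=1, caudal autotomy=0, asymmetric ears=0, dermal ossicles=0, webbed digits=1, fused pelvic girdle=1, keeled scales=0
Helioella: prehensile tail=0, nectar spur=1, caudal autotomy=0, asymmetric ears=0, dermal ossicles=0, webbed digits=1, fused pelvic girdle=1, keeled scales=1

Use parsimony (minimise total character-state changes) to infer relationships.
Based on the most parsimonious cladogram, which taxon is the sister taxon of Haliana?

Aelana

Character polarity is set by the outgroup: the derived state is whichever differs from the outgroup's state, so for nectar spur, webbed digits, fused pelvic girdle the derived state is '0', and for the remaining characters it is '1'.
prehensile tail: derived state '1' in Haliana only — an autapomorphy, so it tells us nothing about relationships among taxa.
nectar spur: derived state '0' in Aelana, Euryion, Haliana, Microeus, and Pachyinus only — synapomorphy for {Aelana, Euryion, Haliana, Microeus, Pachyinus}.
caudal autotomy: derived state '1' in Euryion only — an autapomorphy, so it tells us nothing about relationships among taxa.
asymmetric ears: derived state '1' in Aelana, Haliana, and Microeus only — synapomorphy for {Aelana, Haliana, Microeus}.
dermal ossicles (derived state '1') is shared by Aelana and Haliana — a synapomorphy uniting that clade.
webbed digits (derived state '0') is shared by Aelana, Euryion, Haliana, and Microeus — a synapomorphy uniting that clade.
fused pelvic girdle groups Aelana and Pachyinus, which is incompatible with the clades supported by the remaining characters; treating it as convergent (homoplasy) costs fewer steps than any alternative tree.
keeled scales (derived state '1') is shared by all ingroup taxa — unites the whole ingroup.
Most parsimonious ingroup topology: ((Pachyinus,(Euryion,(Microeus,(Aelana,Haliana)))),Helioella).
Haliana and Aelana form a cherry on this tree, so they are sister taxa.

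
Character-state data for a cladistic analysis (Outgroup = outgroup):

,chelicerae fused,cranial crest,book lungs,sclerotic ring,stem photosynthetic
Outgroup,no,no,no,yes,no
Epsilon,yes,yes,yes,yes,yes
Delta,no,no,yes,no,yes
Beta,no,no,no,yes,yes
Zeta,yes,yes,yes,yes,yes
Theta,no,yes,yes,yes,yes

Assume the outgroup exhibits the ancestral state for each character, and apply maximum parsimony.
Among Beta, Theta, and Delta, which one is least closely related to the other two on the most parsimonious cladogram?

Character polarity is set by the outgroup: the derived state is whichever differs from the outgroup's state, so for sclerotic ring the derived state is 'no', and for the remaining characters it is 'yes'.
chelicerae fused: derived state 'yes' in Epsilon and Zeta only — synapomorphy for {Epsilon, Zeta}.
Only Epsilon, Theta, and Zeta show the derived state 'yes' for cranial crest, supporting them as a clade.
book lungs: derived state 'yes' in Delta, Epsilon, Theta, and Zeta only — synapomorphy for {Delta, Epsilon, Theta, Zeta}.
sclerotic ring: derived state 'no' in Delta only — an autapomorphy, so it tells us nothing about relationships among taxa.
stem photosynthetic (derived state 'yes') is shared by all ingroup taxa — unites the whole ingroup.
Most parsimonious ingroup topology: ((((Epsilon,Zeta),Theta),Delta),Beta).
Theta and Delta share a more recent common ancestor with each other than either does with Beta, so Beta is the least closely related of the three.

Beta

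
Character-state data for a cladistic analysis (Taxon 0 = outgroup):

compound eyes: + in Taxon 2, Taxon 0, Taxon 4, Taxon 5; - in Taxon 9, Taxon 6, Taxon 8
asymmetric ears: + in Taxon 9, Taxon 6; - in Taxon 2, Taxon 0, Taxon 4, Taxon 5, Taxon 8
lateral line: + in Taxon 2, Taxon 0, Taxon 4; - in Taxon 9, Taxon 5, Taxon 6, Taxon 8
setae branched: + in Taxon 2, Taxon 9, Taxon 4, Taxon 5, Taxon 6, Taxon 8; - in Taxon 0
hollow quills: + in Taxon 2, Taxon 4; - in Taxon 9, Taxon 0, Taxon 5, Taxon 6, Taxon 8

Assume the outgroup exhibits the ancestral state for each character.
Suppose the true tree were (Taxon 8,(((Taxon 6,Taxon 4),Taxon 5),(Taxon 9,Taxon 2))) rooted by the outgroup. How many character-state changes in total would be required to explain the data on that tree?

Map each character onto (Taxon 8,(((Taxon 6,Taxon 4),Taxon 5),(Taxon 9,Taxon 2))) (rooted by Taxon 0) and count the minimum state changes it requires (Fitch parsimony):
compound eyes: 3; asymmetric ears: 2; lateral line: 3; setae branched: 1; hollow quills: 2.
Total tree length = 11.

11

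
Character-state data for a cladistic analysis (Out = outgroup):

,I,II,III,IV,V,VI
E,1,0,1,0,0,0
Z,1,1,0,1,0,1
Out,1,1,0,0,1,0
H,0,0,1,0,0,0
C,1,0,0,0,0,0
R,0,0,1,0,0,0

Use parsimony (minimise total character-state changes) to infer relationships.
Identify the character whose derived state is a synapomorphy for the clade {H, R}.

I

Character polarity is set by the outgroup: the derived state is whichever differs from the outgroup's state, so for I, II, V the derived state is '0', and for the remaining characters it is '1'.
Only H and R show the derived state '0' for I, supporting them as a clade.
Only C, E, H, and R show the derived state '0' for II, supporting them as a clade.
III (derived state '1') is shared by E, H, and R — a synapomorphy uniting that clade.
IV (derived state '1') is unique to Z (autapomorphy; uninformative for grouping).
All ingroup taxa share the derived state '0' for V; it defines the ingroup but does not resolve relationships within it.
VI (derived state '1') is unique to Z (autapomorphy; uninformative for grouping).
Most parsimonious ingroup topology: (((E,(R,H)),C),Z).
The clade {H, R} is supported by I: its derived state '0' occurs in exactly those taxa and in no other taxon (including the outgroup).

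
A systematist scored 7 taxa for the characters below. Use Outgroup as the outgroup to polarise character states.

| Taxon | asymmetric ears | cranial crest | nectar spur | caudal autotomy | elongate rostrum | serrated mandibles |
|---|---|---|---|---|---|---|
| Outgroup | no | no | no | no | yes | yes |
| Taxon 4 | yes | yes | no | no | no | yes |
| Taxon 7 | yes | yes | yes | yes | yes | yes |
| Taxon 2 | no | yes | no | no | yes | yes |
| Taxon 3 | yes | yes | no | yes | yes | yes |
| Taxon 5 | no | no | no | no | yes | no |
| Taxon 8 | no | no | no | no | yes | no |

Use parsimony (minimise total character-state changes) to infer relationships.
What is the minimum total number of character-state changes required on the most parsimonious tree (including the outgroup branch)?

Character polarity is set by the outgroup: the derived state is whichever differs from the outgroup's state, so for elongate rostrum, serrated mandibles the derived state is 'no', and for the remaining characters it is 'yes'.
Only Taxon 3, Taxon 4, and Taxon 7 show the derived state 'yes' for asymmetric ears, supporting them as a clade.
cranial crest: derived state 'yes' in Taxon 2, Taxon 3, Taxon 4, and Taxon 7 only — synapomorphy for {Taxon 2, Taxon 3, Taxon 4, Taxon 7}.
nectar spur (derived state 'yes') is unique to Taxon 7 (autapomorphy; uninformative for grouping).
Only Taxon 3 and Taxon 7 show the derived state 'yes' for caudal autotomy, supporting them as a clade.
elongate rostrum: derived state 'no' in Taxon 4 only — an autapomorphy, so it tells us nothing about relationships among taxa.
serrated mandibles (derived state 'no') is shared by Taxon 5 and Taxon 8 — a synapomorphy uniting that clade.
Most parsimonious ingroup topology: (((Taxon 4,(Taxon 7,Taxon 3)),Taxon 2),(Taxon 5,Taxon 8)).
Changes per character on this tree: asymmetric ears: 1; cranial crest: 1; nectar spur: 1; caudal autotomy: 1; elongate rostrum: 1; serrated mandibles: 1.
Total = 6.

6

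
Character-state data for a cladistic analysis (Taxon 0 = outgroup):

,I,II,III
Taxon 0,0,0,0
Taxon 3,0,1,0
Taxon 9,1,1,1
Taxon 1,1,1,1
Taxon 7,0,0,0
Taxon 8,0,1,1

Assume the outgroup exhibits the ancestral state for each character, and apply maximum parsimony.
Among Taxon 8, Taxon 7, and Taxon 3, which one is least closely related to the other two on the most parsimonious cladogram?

The outgroup has state '0' for every character, so '1' is the derived state throughout.
I: derived state '1' in Taxon 1 and Taxon 9 only — synapomorphy for {Taxon 1, Taxon 9}.
II: derived state '1' in Taxon 1, Taxon 3, Taxon 8, and Taxon 9 only — synapomorphy for {Taxon 1, Taxon 3, Taxon 8, Taxon 9}.
Only Taxon 1, Taxon 8, and Taxon 9 show the derived state '1' for III, supporting them as a clade.
Most parsimonious ingroup topology: ((Taxon 3,((Taxon 9,Taxon 1),Taxon 8)),Taxon 7).
Taxon 8 and Taxon 3 share a more recent common ancestor with each other than either does with Taxon 7, so Taxon 7 is the least closely related of the three.

Taxon 7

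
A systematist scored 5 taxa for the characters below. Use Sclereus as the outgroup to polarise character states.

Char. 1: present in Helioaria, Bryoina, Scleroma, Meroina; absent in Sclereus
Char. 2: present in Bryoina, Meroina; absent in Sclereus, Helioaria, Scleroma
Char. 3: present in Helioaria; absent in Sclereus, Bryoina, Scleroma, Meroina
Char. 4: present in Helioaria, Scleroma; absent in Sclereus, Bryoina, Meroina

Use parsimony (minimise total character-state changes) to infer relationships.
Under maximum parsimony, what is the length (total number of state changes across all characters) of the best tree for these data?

4

The outgroup has state 'absent' for every character, so 'present' is the derived state throughout.
Char. 1 (derived state 'present') is shared by all ingroup taxa — unites the whole ingroup.
Char. 2 (derived state 'present') is shared by Bryoina and Meroina — a synapomorphy uniting that clade.
Char. 3: derived state 'present' in Helioaria only — an autapomorphy, so it tells us nothing about relationships among taxa.
Only Helioaria and Scleroma show the derived state 'present' for Char. 4, supporting them as a clade.
Most parsimonious ingroup topology: ((Helioaria,Scleroma),(Bryoina,Meroina)).
Changes per character on this tree: Char. 1: 1; Char. 2: 1; Char. 3: 1; Char. 4: 1.
Total = 4.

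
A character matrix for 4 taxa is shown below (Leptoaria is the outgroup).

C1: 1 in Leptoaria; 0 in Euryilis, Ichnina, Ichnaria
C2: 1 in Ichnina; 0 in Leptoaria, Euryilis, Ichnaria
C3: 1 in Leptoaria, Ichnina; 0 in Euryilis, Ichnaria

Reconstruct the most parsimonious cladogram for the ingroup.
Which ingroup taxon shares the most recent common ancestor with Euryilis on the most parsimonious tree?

Ichnaria

Character polarity is set by the outgroup: the derived state is whichever differs from the outgroup's state, so for C1, C3 the derived state is '0', and for the remaining characters it is '1'.
C1 (derived state '0') is shared by all ingroup taxa — unites the whole ingroup.
C2: derived state '1' in Ichnina only — an autapomorphy, so it tells us nothing about relationships among taxa.
Only Euryilis and Ichnaria show the derived state '0' for C3, supporting them as a clade.
Most parsimonious ingroup topology: ((Euryilis,Ichnaria),Ichnina).
Euryilis and Ichnaria form a cherry on this tree, so they are sister taxa.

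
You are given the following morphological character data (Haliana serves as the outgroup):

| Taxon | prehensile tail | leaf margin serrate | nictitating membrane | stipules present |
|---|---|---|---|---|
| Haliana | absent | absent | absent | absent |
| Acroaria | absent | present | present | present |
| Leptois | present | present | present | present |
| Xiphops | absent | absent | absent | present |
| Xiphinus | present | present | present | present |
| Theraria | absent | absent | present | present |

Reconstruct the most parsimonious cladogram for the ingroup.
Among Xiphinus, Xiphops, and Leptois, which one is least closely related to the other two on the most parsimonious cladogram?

The outgroup has state 'absent' for every character, so 'present' is the derived state throughout.
prehensile tail (derived state 'present') is shared by Leptois and Xiphinus — a synapomorphy uniting that clade.
leaf margin serrate (derived state 'present') is shared by Acroaria, Leptois, and Xiphinus — a synapomorphy uniting that clade.
nictitating membrane: derived state 'present' in Acroaria, Leptois, Theraria, and Xiphinus only — synapomorphy for {Acroaria, Leptois, Theraria, Xiphinus}.
All ingroup taxa share the derived state 'present' for stipules present; it defines the ingroup but does not resolve relationships within it.
Most parsimonious ingroup topology: (((Acroaria,(Leptois,Xiphinus)),Theraria),Xiphops).
Leptois and Xiphinus share a more recent common ancestor with each other than either does with Xiphops, so Xiphops is the least closely related of the three.

Xiphops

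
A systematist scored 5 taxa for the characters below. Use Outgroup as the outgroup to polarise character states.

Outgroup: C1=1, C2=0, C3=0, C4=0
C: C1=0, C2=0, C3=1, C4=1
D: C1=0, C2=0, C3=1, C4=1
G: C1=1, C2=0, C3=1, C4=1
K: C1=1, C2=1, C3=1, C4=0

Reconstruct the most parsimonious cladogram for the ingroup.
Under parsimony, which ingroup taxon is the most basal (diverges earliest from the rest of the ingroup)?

K

Character polarity is set by the outgroup: the derived state is whichever differs from the outgroup's state, so for C1 the derived state is '0', and for the remaining characters it is '1'.
Only C and D show the derived state '0' for C1, supporting them as a clade.
C2 (derived state '1') is unique to K (autapomorphy; uninformative for grouping).
C3 (derived state '1') is shared by all ingroup taxa — unites the whole ingroup.
C4 (derived state '1') is shared by C, D, and G — a synapomorphy uniting that clade.
Most parsimonious ingroup topology: (((C,D),G),K).
K is sister to the clade containing all other ingroup taxa, so it is the earliest-diverging (most basal) ingroup lineage.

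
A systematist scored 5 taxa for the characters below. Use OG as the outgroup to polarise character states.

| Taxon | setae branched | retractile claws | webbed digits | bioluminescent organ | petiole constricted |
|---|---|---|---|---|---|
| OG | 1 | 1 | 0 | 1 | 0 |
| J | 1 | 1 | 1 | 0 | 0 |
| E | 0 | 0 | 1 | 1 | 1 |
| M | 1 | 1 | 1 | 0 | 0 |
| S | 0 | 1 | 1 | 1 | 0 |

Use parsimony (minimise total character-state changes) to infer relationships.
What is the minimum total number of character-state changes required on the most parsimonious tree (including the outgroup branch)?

5

Character polarity is set by the outgroup: the derived state is whichever differs from the outgroup's state, so for setae branched, retractile claws, bioluminescent organ the derived state is '0', and for the remaining characters it is '1'.
setae branched: derived state '0' in E and S only — synapomorphy for {E, S}.
retractile claws: derived state '0' in E only — an autapomorphy, so it tells us nothing about relationships among taxa.
All ingroup taxa share the derived state '1' for webbed digits; it defines the ingroup but does not resolve relationships within it.
bioluminescent organ: derived state '0' in J and M only — synapomorphy for {J, M}.
petiole constricted (derived state '1') is unique to E (autapomorphy; uninformative for grouping).
Most parsimonious ingroup topology: ((J,M),(E,S)).
Changes per character on this tree: setae branched: 1; retractile claws: 1; webbed digits: 1; bioluminescent organ: 1; petiole constricted: 1.
Total = 5.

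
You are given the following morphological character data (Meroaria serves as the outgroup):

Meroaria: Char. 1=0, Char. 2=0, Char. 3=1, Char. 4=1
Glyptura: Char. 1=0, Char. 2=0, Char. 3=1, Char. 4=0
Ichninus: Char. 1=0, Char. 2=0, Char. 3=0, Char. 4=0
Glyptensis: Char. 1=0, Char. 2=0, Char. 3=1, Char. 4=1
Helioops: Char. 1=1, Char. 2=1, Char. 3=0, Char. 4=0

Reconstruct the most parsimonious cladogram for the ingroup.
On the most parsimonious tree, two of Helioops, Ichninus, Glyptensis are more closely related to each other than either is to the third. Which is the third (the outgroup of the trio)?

Character polarity is set by the outgroup: the derived state is whichever differs from the outgroup's state, so for Char. 3, Char. 4 the derived state is '0', and for the remaining characters it is '1'.
Char. 1 (derived state '1') is unique to Helioops (autapomorphy; uninformative for grouping).
Char. 2 (derived state '1') is unique to Helioops (autapomorphy; uninformative for grouping).
Char. 3 (derived state '0') is shared by Helioops and Ichninus — a synapomorphy uniting that clade.
Char. 4: derived state '0' in Glyptura, Helioops, and Ichninus only — synapomorphy for {Glyptura, Helioops, Ichninus}.
Most parsimonious ingroup topology: ((Glyptura,(Ichninus,Helioops)),Glyptensis).
Ichninus and Helioops share a more recent common ancestor with each other than either does with Glyptensis, so Glyptensis is the least closely related of the three.

Glyptensis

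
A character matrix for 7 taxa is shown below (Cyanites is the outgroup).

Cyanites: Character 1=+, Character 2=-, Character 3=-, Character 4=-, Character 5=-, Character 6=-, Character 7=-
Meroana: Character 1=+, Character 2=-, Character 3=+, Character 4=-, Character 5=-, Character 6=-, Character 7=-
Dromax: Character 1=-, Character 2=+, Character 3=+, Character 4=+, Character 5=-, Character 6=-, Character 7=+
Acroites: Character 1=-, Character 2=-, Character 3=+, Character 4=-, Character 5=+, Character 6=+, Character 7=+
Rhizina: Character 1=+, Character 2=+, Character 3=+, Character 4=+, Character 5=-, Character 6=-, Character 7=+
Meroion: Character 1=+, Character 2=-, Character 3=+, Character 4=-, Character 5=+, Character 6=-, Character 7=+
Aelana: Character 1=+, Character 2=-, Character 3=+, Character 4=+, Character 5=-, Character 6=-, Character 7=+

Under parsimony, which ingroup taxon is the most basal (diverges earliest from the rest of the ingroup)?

Character polarity is set by the outgroup: the derived state is whichever differs from the outgroup's state, so for Character 1 the derived state is '-', and for the remaining characters it is '+'.
Character 1 groups Acroites and Dromax, which is incompatible with the clades supported by the remaining characters; treating it as convergent (homoplasy) costs fewer steps than any alternative tree.
Character 2 (derived state '+') is shared by Dromax and Rhizina — a synapomorphy uniting that clade.
All ingroup taxa share the derived state '+' for Character 3; it defines the ingroup but does not resolve relationships within it.
Only Aelana, Dromax, and Rhizina show the derived state '+' for Character 4, supporting them as a clade.
Character 5 (derived state '+') is shared by Acroites and Meroion — a synapomorphy uniting that clade.
Character 6: derived state '+' in Acroites only — an autapomorphy, so it tells us nothing about relationships among taxa.
Only Acroites, Aelana, Dromax, Meroion, and Rhizina show the derived state '+' for Character 7, supporting them as a clade.
Most parsimonious ingroup topology: (Meroana,(((Dromax,Rhizina),Aelana),(Acroites,Meroion))).
Meroana is sister to the clade containing all other ingroup taxa, so it is the earliest-diverging (most basal) ingroup lineage.

Meroana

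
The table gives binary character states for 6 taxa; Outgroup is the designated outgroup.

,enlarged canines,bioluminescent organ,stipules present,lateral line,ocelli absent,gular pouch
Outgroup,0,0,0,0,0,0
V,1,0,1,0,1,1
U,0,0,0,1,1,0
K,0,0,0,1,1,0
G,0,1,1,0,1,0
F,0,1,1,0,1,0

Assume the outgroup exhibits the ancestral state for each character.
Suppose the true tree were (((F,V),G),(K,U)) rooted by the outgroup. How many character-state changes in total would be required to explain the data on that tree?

7

Map each character onto (((F,V),G),(K,U)) (rooted by Outgroup) and count the minimum state changes it requires (Fitch parsimony):
enlarged canines: 1; bioluminescent organ: 2; stipules present: 1; lateral line: 1; ocelli absent: 1; gular pouch: 1.
Total tree length = 7.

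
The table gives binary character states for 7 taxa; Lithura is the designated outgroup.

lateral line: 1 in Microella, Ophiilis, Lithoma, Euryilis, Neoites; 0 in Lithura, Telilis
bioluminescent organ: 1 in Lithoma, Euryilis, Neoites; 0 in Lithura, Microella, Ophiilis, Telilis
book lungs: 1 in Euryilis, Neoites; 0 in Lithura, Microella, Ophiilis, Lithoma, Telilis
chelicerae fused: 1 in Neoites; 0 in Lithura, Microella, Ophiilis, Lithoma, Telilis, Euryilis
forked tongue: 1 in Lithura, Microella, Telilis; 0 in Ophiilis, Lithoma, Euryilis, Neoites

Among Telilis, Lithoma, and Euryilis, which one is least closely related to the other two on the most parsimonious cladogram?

Character polarity is set by the outgroup: the derived state is whichever differs from the outgroup's state, so for forked tongue the derived state is '0', and for the remaining characters it is '1'.
lateral line (derived state '1') is shared by Euryilis, Lithoma, Microella, Neoites, and Ophiilis — a synapomorphy uniting that clade.
bioluminescent organ (derived state '1') is shared by Euryilis, Lithoma, and Neoites — a synapomorphy uniting that clade.
book lungs (derived state '1') is shared by Euryilis and Neoites — a synapomorphy uniting that clade.
chelicerae fused (derived state '1') is unique to Neoites (autapomorphy; uninformative for grouping).
forked tongue (derived state '0') is shared by Euryilis, Lithoma, Neoites, and Ophiilis — a synapomorphy uniting that clade.
Most parsimonious ingroup topology: ((Microella,(Ophiilis,(Lithoma,(Euryilis,Neoites)))),Telilis).
Euryilis and Lithoma share a more recent common ancestor with each other than either does with Telilis, so Telilis is the least closely related of the three.

Telilis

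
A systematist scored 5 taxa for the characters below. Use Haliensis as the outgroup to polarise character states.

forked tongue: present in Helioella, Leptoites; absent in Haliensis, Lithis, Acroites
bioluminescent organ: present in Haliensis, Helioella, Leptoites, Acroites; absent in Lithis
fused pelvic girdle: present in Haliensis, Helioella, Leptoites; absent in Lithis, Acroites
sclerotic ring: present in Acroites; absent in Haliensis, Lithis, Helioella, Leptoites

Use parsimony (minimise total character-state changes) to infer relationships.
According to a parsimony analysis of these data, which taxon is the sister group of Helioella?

Character polarity is set by the outgroup: the derived state is whichever differs from the outgroup's state, so for bioluminescent organ, fused pelvic girdle the derived state is 'absent', and for the remaining characters it is 'present'.
forked tongue: derived state 'present' in Helioella and Leptoites only — synapomorphy for {Helioella, Leptoites}.
bioluminescent organ: derived state 'absent' in Lithis only — an autapomorphy, so it tells us nothing about relationships among taxa.
fused pelvic girdle: derived state 'absent' in Acroites and Lithis only — synapomorphy for {Acroites, Lithis}.
sclerotic ring (derived state 'present') is unique to Acroites (autapomorphy; uninformative for grouping).
Most parsimonious ingroup topology: ((Lithis,Acroites),(Helioella,Leptoites)).
Helioella and Leptoites form a cherry on this tree, so they are sister taxa.

Leptoites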